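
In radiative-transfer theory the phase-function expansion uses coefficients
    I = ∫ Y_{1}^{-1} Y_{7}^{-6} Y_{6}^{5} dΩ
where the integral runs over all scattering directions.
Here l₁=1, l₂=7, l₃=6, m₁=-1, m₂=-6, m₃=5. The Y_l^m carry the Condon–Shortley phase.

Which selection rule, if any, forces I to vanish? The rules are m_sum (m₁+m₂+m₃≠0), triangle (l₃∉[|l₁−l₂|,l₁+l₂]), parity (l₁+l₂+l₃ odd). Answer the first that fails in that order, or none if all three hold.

Σmᵢ = -2  ✗
l₃∈[|l₁−l₂|,l₁+l₂]=[6,8], have l₃=6
Σlᵢ = 14 ⇒ even

m_sum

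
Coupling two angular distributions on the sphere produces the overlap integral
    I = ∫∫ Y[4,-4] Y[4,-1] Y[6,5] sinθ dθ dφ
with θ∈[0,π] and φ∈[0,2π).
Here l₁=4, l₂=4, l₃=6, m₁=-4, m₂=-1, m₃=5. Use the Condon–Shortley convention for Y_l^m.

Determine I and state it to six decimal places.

Checks pass: Σm=0; 14 even; l₃=6∈[0,8].
(2·4+1)(2·4+1)(2·6+1) = 1053
Δ: 2! 6! 6! / 15! → 1/1261260
sum: t=0:+1/4608 t=1:−1/1296 t=2:+1/4608 = -7/20736
3j²(4 4 6; 0 0 0) = Δ·Π!·Σ² = 20/1287  (sign -1)
sum: t=2:+1/172800 = 1/172800
3j²(4 4 6; -4 -1 5) = Δ·Π!·Σ² = 2/65  (sign -1)
combine: 4πI² = 1053·20/1287·2/65 = 72/143
take √, sign +1: I = 0.20016738

0.200167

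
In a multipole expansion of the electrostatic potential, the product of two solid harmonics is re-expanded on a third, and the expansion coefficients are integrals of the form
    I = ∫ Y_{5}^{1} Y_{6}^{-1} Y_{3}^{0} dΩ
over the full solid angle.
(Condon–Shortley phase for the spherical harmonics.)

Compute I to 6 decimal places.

Checks pass: Σm=0; 14 even; l₃=3∈[1,11].
(2·5+1)(2·6+1)(2·3+1) = 1001
Δ: 8! 2! 4! / 15! → 1/675675
sum: t=3:−1/8640 t=4:+1/2304 t=5:−1/8640 = 7/34560
3j²(5 6 3; 0 0 0) = Δ·Π!·Σ² = 7/429  (sign -1)
sum: t=2:+1/17280 t=3:−1/2880 t=4:+1/6912 = -1/6912
3j²(5 6 3; 1 -1 0) = Δ·Π!·Σ² = 5/429  (sign +1)
combine: 4πI² = 1001·7/429·5/429 = 245/1287
take √, sign -1: I = -0.12308038

-0.123080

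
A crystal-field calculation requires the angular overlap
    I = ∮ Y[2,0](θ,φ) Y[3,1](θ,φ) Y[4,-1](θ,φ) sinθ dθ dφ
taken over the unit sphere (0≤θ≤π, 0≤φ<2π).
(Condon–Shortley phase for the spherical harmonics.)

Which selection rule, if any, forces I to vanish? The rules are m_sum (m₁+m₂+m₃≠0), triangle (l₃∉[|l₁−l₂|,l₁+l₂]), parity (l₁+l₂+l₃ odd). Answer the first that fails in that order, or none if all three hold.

parity

Σmᵢ = 0  ✓
l₃∈[|l₁−l₂|,l₁+l₂]=[1,5], have l₃=4  ✓
Σlᵢ = 9 ⇒ odd  ✗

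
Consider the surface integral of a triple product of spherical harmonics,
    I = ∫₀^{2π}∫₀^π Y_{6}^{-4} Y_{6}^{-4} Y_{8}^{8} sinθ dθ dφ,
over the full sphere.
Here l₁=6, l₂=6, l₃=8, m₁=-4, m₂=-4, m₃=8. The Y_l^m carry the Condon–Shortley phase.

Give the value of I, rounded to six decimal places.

0.185688

m-sum 0 ✓  L=20 even ✓  0≤8≤12 ✓
Π(2lᵢ+1) = 13×13×17 = 2873
triangle coeff Δ(6,6,8) = 1/1309458150
Σ_t [0,4]: t=0:+1/49766400 t=1:−1/3110400 t=2:+1/1327104 t=3:−1/3110400 t=4:+1/49766400 = 1/6635520
(3j)²=350/46189 [(6 6 8; 0 0 0)], sign=+1
Σ_t [2,2]: t=2:+1/6502809600 = 1/6502809600
(3j)²=45/2261 [(6 6 8; -4 -4 8)], sign=+1
⇒ 4πI² = 29250/67507
I = (+1)√(29250/67507/(4π)) = 0.18568790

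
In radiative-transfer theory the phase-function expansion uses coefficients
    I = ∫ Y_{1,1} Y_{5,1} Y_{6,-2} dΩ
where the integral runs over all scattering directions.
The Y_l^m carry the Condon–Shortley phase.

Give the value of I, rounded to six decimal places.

Checks pass: Σm=0; 12 even; l₃=6∈[4,6].
(2·1+1)(2·5+1)(2·6+1) = 429
Δ: 0! 2! 10! / 13! → 1/858
sum: t=0:+1/14400 = 1/14400
3j²(1 5 6; 0 0 0) = Δ·Π!·Σ² = 6/143  (sign +1)
sum: t=0:+1/34560 = 1/34560
3j²(1 5 6; 1 1 -2) = Δ·Π!·Σ² = 14/429  (sign +1)
combine: 4πI² = 429·6/143·14/429 = 84/143
take √, sign +1: I = 0.21620548

0.216205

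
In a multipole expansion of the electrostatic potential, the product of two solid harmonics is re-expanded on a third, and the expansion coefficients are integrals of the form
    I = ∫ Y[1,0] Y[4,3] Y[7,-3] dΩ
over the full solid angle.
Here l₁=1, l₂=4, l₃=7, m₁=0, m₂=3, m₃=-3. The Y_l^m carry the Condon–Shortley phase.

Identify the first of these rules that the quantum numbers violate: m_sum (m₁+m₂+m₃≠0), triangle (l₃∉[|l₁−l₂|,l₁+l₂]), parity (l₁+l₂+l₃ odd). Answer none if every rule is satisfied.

Σmᵢ = 0  ✓
l₃∈[|l₁−l₂|,l₁+l₂]=[3,5], have l₃=7  ✗
Σlᵢ = 12 ⇒ even

triangle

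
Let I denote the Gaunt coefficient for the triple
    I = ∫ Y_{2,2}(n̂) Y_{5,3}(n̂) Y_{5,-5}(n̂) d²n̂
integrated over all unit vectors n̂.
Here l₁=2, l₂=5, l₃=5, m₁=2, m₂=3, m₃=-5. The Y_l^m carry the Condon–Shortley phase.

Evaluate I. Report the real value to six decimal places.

0.088588

Rules hold: Σm=0, L=12 even, 3≤5≤7.
N = 5·11·11 = 605
Δ = 2!·2!·8!/13! = 1/38610
Racah Σ t=0..2: t=0:+1/2880 t=1:−1/576 t=2:+1/2880 = -1/960
⇒ 3j(2 5 5; 0 0 0)² = 10/429, sgn +1
Racah Σ t=0..0: t=0:+1/161280 = 1/161280
⇒ 3j(2 5 5; 2 3 -5)² = 1/143, sgn +1
4πI² = N·(3j₀)²·(3jₘ)² = 50/507
I = +1·√(0.0986193/4π) = 0.08858824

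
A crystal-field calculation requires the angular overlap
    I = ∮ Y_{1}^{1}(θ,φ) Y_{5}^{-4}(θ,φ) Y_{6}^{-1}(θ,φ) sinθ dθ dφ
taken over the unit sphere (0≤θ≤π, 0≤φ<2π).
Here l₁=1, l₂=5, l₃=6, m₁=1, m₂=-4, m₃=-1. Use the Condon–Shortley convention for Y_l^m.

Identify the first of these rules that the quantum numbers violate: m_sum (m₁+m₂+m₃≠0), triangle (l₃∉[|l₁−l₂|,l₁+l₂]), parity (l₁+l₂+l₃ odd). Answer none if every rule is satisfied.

m_sum

Σmᵢ = -4  ✗
l₃∈[|l₁−l₂|,l₁+l₂]=[4,6], have l₃=6
Σlᵢ = 12 ⇒ even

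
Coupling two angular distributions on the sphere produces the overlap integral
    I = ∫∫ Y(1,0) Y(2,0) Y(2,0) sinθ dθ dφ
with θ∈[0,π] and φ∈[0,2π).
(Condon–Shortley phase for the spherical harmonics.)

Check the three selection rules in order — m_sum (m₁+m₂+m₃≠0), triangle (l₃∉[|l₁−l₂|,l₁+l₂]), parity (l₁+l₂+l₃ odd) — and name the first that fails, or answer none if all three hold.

Σmᵢ = 0  ✓
l₃∈[|l₁−l₂|,l₁+l₂]=[1,3], have l₃=2  ✓
Σlᵢ = 5 ⇒ odd  ✗

parity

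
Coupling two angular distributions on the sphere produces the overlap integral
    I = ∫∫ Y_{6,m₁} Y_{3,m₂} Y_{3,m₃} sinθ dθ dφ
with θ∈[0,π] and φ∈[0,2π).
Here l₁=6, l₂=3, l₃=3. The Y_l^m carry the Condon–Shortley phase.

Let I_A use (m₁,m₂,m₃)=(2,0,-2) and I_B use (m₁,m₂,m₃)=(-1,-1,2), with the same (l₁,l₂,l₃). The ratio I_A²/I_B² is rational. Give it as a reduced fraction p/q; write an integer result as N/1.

32/15

Shared (l₁,l₂,l₃)=(6,3,3): N and (l;000)² cancel in I_A²/I_B².
A: Δ = 6!·6!·0!/13! = 1/12012; Racah Σ t=3..3: t=3:−1/4320 = -1/4320; ⇒ 3j(6 3 3; 2 0 -2)² = 8/429, sgn +1
B: Δ = 6!·6!·0!/13! = 1/12012; Racah Σ t=2..2: t=2:+1/5760 = 1/5760; ⇒ 3j(6 3 3; -1 -1 2)² = 5/572, sgn -1
I_A²/I_B² = (8/429)/(5/572) = 32/15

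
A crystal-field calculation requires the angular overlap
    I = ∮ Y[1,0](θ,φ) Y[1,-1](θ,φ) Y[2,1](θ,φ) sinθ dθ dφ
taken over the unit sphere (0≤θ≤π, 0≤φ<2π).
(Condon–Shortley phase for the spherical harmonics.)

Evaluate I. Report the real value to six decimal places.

m-sum 0 ✓  L=4 even ✓  0≤2≤2 ✓
Π(2lᵢ+1) = 3×3×5 = 45
triangle coeff Δ(1,1,2) = 1/30
Σ_t [0,0]: t=0:+1/1 = 1/1
(3j)²=2/15 [(1 1 2; 0 0 0)], sign=+1
Σ_t [0,0]: t=0:+1/2 = 1/2
(3j)²=1/10 [(1 1 2; 0 -1 1)], sign=-1
⇒ 4πI² = 3/5
I = (-1)√(3/5/(4π)) = -0.21850969

-0.218510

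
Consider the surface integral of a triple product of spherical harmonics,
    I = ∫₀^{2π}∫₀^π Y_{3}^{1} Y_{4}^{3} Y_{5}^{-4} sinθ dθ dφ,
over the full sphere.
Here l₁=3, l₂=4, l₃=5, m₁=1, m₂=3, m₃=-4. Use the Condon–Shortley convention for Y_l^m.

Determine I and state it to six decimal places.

0.042401

Rules hold: Σm=0, L=12 even, 1≤5≤7.
N = 7·9·11 = 693
Δ = 2!·4!·6!/13! = 1/180180
Racah Σ t=0..2: t=0:+1/576 t=1:−1/144 t=2:+1/576 = -1/288
⇒ 3j(3 4 5; 0 0 0)² = 20/1001, sgn +1
Racah Σ t=1..2: t=1:−1/4320 t=2:+1/5760 = -1/17280
⇒ 3j(3 4 5; 1 3 -4)² = 7/4290, sgn +1
4πI² = N·(3j₀)²·(3jₘ)² = 42/1859
I = +1·√(0.0225928/4π) = 0.04240138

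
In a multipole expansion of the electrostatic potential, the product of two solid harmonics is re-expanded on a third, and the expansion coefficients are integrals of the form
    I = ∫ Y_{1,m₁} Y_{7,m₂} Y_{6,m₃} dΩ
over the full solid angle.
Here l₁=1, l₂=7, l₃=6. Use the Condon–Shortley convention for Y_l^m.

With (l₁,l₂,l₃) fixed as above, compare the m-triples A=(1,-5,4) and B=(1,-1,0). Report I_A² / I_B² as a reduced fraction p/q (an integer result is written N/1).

33/14

Same 1,7,6: normalisation and zero-m 3j drop out of the ratio.
A: Δ: 2! 0! 12! / 15! → 1/1365; sum: t=0:+1/14515200 = 1/14515200; 3j²(1 7 6; 1 -5 4) = Δ·Π!·Σ² = 22/455  (sign +1)
B: Δ: 2! 0! 12! / 15! → 1/1365; sum: t=0:+1/1036800 = 1/1036800; 3j²(1 7 6; 1 -1 0) = Δ·Π!·Σ² = 4/195  (sign +1)
I_A²/I_B² = (22/455)/(4/195) = 33/14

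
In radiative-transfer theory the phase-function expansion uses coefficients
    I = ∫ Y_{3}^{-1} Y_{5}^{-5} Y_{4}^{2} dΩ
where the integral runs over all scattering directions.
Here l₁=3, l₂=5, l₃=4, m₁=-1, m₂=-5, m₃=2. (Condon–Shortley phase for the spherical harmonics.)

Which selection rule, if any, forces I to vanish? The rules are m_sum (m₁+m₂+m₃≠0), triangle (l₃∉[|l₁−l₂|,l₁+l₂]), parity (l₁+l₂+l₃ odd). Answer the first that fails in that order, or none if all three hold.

m_sum

m₁+m₂+m₃ = -1 − 5 + 2 = -4  ✗
triangle: |3−5|=2 ≤ l₃=4 ≤ 3+5=8
parity: l₁+l₂+l₃ = 12 is even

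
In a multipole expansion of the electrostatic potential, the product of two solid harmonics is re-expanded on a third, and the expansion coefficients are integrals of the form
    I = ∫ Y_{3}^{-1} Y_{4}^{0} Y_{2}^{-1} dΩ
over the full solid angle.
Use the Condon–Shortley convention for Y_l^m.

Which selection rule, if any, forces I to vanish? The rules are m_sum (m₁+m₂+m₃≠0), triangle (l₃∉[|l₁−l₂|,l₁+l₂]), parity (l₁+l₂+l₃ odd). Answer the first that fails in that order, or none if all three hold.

m_sum

azimuthal sum: -1 + 0 − 1 = -2  ✗
1 ≤ 2 ≤ 7 (triangle on l)
L = 3 + 4 + 2 = 9 (odd)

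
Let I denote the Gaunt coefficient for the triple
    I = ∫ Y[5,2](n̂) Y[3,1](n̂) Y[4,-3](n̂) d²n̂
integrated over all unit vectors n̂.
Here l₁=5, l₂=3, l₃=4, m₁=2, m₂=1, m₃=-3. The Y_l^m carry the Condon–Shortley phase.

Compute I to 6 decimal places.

m-sum 0 ✓  L=12 even ✓  2≤4≤8 ✓
Π(2lᵢ+1) = 11×7×9 = 693
triangle coeff Δ(5,3,4) = 1/180180
Σ_t [1,3]: t=1:−1/576 t=2:+1/144 t=3:−1/576 = 1/288
(3j)²=20/1001 [(5 3 4; 0 0 0)], sign=+1
Σ_t [2,3]: t=2:+1/960 t=3:−1/4320 = 7/8640
(3j)²=343/12870 [(5 3 4; 2 1 -3)], sign=-1
⇒ 4πI² = 686/1859
I = (-1)√(686/1859/(4π)) = -0.17136315

-0.171363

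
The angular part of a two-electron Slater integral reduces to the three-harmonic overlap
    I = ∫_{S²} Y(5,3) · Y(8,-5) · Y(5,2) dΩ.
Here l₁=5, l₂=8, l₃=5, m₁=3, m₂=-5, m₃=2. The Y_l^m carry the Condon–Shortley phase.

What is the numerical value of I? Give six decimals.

-0.106255

Rules hold: Σm=0, L=18 even, 3≤5≤13.
N = 11·17·11 = 2057
Δ = 8!·2!·8!/19! = 1/37413090
Racah Σ t=3..5: t=3:−1/1036800 t=4:+1/331776 t=5:−1/1036800 = 1/921600
⇒ 3j(5 8 5; 0 0 0)² = 490/46189, sgn -1
Racah Σ t=0..2: t=0:+1/58060800 t=1:−1/7257600 t=2:+1/14515200 = -1/19353600
⇒ 3j(5 8 5; 3 -5 2)² = 21/3230, sgn +1
4πI² = N·(3j₀)²·(3jₘ)² = 11319/79781
I = -1·√(0.141876/4π) = -0.10625500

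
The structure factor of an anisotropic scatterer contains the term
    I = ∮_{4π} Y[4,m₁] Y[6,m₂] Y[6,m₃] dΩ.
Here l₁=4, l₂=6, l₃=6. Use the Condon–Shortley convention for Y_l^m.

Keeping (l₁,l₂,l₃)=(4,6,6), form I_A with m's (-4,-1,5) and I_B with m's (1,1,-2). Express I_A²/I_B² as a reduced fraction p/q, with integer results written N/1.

Same 4,6,6: normalisation and zero-m 3j drop out of the ratio.
A: Δ: 4! 4! 8! / 17! → 1/15315300; sum: t=4:+1/2903040 = 1/2903040; 3j²(4 6 6; -4 -1 5) = Δ·Π!·Σ² = 5/663  (sign -1)
B: Δ: 4! 4! 8! / 17! → 1/15315300; sum: t=0:+1/725760 t=1:−1/34560 t=2:+1/17280 t=3:−1/82944 = 53/2903040; 3j²(4 6 6; 1 1 -2) = Δ·Π!·Σ² = 2809/306306  (sign +1)
I_A²/I_B² = (5/663)/(2809/306306) = 2310/2809

2310/2809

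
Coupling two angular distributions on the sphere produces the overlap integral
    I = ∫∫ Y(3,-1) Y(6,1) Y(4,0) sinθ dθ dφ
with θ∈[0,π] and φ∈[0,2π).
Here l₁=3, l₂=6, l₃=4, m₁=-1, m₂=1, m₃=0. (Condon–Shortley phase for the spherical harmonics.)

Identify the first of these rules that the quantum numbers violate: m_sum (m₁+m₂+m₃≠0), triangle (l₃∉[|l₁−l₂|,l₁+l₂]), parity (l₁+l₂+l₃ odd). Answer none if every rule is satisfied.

azimuthal sum: -1 + 1 + 0 = 0  ✓
3 ≤ 4 ≤ 9 (triangle on l)  ✓
L = 3 + 6 + 4 = 13 (odd)  ✗

parity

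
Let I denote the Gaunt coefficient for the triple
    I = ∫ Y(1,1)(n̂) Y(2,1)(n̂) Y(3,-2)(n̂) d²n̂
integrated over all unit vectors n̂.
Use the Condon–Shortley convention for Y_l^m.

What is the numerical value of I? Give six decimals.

0.261169

Rules hold: Σm=0, L=6 even, 1≤3≤3.
N = 3·5·7 = 105
Δ = 0!·2!·4!/7! = 1/105
Racah Σ t=0..0: t=0:+1/4 = 1/4
⇒ 3j(1 2 3; 0 0 0)² = 3/35, sgn -1
Racah Σ t=0..0: t=0:+1/12 = 1/12
⇒ 3j(1 2 3; 1 1 -2)² = 2/21, sgn -1
4πI² = N·(3j₀)²·(3jₘ)² = 6/7
I = +1·√(0.857143/4π) = 0.26116903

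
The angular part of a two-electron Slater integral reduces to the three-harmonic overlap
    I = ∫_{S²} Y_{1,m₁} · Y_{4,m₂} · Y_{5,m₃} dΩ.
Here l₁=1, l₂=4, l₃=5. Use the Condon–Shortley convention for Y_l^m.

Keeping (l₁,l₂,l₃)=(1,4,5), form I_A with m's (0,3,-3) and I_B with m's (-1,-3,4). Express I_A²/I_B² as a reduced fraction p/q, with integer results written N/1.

l's match ⇒ only the (l;m) 3-j factors differ between A and B.
A: triangle coeff Δ(1,4,5) = 1/495; Σ_t [0,0]: t=0:+1/5040 = 1/5040; (3j)²=16/495 [(1 4 5; 0 3 -3)], sign=+1
B: triangle coeff Δ(1,4,5) = 1/495; Σ_t [0,0]: t=0:+1/10080 = 1/10080; (3j)²=4/55 [(1 4 5; -1 -3 4)], sign=-1
I_A²/I_B² = (16/495)/(4/55) = 4/9

4/9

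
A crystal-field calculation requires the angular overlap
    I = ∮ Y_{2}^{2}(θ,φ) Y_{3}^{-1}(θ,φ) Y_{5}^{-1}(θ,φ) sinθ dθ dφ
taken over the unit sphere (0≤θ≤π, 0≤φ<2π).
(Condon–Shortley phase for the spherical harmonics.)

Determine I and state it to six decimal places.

-0.092802

m-sum 0 ✓  L=10 even ✓  1≤5≤5 ✓
Π(2lᵢ+1) = 5×7×11 = 385
triangle coeff Δ(2,3,5) = 1/2310
Σ_t [0,0]: t=0:+1/144 = 1/144
(3j)²=10/231 [(2 3 5; 0 0 0)], sign=-1
Σ_t [0,0]: t=0:+1/1152 = 1/1152
(3j)²=1/154 [(2 3 5; 2 -1 -1)], sign=+1
⇒ 4πI² = 25/231
I = (-1)√(25/231/(4π)) = -0.09280237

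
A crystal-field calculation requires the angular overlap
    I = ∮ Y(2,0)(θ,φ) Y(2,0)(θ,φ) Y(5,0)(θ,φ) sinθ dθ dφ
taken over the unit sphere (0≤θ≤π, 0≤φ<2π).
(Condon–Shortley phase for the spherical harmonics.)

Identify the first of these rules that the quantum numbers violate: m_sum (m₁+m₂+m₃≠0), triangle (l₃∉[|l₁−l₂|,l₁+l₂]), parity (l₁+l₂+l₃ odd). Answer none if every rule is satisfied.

triangle

m₁+m₂+m₃ = 0 + 0 + 0 = 0  ✓
triangle: |2−2|=0 ≤ l₃=5 ≤ 2+2=4  ✗
parity: l₁+l₂+l₃ = 9 is odd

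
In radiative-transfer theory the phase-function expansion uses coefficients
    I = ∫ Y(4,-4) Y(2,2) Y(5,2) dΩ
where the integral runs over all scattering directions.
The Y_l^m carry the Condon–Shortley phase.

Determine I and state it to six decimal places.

0.000000

Σlᵢ=11 odd — θ-integrand is odd under cosθ→−cosθ; I=0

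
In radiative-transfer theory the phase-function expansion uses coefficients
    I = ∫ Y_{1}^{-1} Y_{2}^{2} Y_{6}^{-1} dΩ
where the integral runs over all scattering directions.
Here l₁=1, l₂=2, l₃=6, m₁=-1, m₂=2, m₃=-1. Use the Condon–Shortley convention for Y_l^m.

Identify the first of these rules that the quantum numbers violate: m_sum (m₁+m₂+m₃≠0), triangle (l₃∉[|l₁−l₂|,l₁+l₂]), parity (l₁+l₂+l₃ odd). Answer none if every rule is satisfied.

m₁+m₂+m₃ = -1 + 2 − 1 = 0  ✓
triangle: |1−2|=1 ≤ l₃=6 ≤ 1+2=3  ✗
parity: l₁+l₂+l₃ = 9 is odd

triangle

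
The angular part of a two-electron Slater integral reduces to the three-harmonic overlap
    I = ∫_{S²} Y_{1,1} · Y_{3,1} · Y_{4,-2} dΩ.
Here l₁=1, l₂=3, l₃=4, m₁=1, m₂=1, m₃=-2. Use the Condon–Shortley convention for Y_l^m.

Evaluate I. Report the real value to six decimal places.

Rules hold: Σm=0, L=8 even, 2≤4≤4.
N = 3·7·9 = 189
Δ = 0!·2!·6!/9! = 1/252
Racah Σ t=0..0: t=0:+1/36 = 1/36
⇒ 3j(1 3 4; 0 0 0)² = 4/63, sgn +1
Racah Σ t=0..0: t=0:+1/96 = 1/96
⇒ 3j(1 3 4; 1 1 -2)² = 5/84, sgn +1
4πI² = N·(3j₀)²·(3jₘ)² = 5/7
I = +1·√(0.714286/4π) = 0.23841361

0.238414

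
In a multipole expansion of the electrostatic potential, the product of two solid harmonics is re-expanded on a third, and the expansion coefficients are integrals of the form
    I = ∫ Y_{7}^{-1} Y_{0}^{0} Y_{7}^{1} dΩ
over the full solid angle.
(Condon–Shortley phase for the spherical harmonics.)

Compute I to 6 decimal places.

-0.282095

Rules hold: Σm=0, L=14 even, 7≤7≤7.
N = 15·1·15 = 225
Δ = 0!·14!·0!/15! = 1/15
Racah Σ t=0..0: t=0:+1/25401600 = 1/25401600
⇒ 3j(7 0 7; 0 0 0)² = 1/15, sgn -1
Racah Σ t=0..0: t=0:+1/29030400 = 1/29030400
⇒ 3j(7 0 7; -1 0 1)² = 1/15, sgn +1
4πI² = N·(3j₀)²·(3jₘ)² = 1/1
I = -1·√(1/4π) = -0.28209479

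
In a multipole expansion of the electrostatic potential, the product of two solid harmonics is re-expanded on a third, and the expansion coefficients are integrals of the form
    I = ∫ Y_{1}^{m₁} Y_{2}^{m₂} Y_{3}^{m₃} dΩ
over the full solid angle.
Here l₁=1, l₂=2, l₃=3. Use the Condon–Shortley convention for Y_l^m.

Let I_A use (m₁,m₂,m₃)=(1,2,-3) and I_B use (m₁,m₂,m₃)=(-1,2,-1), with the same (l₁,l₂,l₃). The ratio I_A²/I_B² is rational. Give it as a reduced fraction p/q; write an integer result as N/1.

15/1

l's match ⇒ only the (l;m) 3-j factors differ between A and B.
A: triangle coeff Δ(1,2,3) = 1/105; Σ_t [0,0]: t=0:+1/48 = 1/48; (3j)²=1/7 [(1 2 3; 1 2 -3)], sign=+1
B: triangle coeff Δ(1,2,3) = 1/105; Σ_t [0,0]: t=0:+1/48 = 1/48; (3j)²=1/105 [(1 2 3; -1 2 -1)], sign=+1
I_A²/I_B² = (1/7)/(1/105) = 15/1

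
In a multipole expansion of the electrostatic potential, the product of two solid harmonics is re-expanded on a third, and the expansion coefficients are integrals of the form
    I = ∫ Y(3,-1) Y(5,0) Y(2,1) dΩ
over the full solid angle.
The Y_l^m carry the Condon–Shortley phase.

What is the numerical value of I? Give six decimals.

0.169433

m-sum 0 ✓  L=10 even ✓  2≤2≤8 ✓
Π(2lᵢ+1) = 7×11×5 = 385
triangle coeff Δ(3,5,2) = 1/2310
Σ_t [3,3]: t=3:−1/144 = -1/144
(3j)²=10/231 [(3 5 2; 0 0 0)], sign=-1
Σ_t [4,4]: t=4:+1/288 = 1/288
(3j)²=5/231 [(3 5 2; -1 0 1)], sign=-1
⇒ 4πI² = 250/693
I = (+1)√(250/693/(4π)) = 0.16943318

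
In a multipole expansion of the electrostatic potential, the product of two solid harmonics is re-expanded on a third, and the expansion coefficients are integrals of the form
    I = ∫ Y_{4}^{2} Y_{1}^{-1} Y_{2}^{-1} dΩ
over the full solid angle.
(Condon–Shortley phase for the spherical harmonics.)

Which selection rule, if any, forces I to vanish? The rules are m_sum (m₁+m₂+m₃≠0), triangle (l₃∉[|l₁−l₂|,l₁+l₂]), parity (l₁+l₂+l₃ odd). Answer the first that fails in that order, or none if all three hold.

triangle

m₁+m₂+m₃ = 2 − 1 − 1 = 0  ✓
triangle: |4−1|=3 ≤ l₃=2 ≤ 4+1=5  ✗
parity: l₁+l₂+l₃ = 7 is odd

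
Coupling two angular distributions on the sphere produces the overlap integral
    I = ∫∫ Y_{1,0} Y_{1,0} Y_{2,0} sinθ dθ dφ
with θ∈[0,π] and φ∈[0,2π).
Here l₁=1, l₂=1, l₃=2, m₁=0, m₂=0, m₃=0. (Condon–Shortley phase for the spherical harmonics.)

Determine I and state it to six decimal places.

Rules hold: Σm=0, L=4 even, 0≤2≤2.
N = 3·3·5 = 45
Δ = 0!·2!·2!/5! = 1/30
Racah Σ t=0..0: t=0:+1/1 = 1/1
⇒ 3j(1 1 2; 0 0 0)² = 2/15, sgn +1
(m-triple is (0,0,0) — same symbol as above.)
4πI² = N·(3j₀)²·(3jₘ)² = 4/5
I = +1·√(0.8/4π) = 0.25231325

0.252313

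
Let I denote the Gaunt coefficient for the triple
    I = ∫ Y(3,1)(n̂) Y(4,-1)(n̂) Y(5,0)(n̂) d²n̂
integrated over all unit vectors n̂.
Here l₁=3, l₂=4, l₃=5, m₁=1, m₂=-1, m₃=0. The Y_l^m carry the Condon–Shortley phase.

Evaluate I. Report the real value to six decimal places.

Checks pass: Σm=0; 12 even; l₃=5∈[1,7].
(2·3+1)(2·4+1)(2·5+1) = 693
Δ: 2! 4! 6! / 13! → 1/180180
sum: t=0:+1/576 t=1:−1/144 t=2:+1/576 = -1/288
3j²(3 4 5; 0 0 0) = Δ·Π!·Σ² = 20/1001  (sign +1)
sum: t=0:+1/288 t=1:−1/288 t=2:+1/5760 = 1/5760
3j²(3 4 5; 1 -1 0) = Δ·Π!·Σ² = 1/12012  (sign -1)
combine: 4πI² = 693·20/1001·1/12012 = 15/13013
take √, sign -1: I = -0.00957750

-0.009577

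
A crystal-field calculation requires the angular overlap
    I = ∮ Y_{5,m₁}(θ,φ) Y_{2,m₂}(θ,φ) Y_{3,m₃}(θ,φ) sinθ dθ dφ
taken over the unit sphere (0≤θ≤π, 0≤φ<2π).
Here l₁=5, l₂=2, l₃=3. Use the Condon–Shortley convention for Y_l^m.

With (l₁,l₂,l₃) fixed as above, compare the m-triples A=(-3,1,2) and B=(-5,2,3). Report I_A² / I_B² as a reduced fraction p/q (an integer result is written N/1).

Shared (l₁,l₂,l₃)=(5,2,3): N and (l;000)² cancel in I_A²/I_B².
A: Δ = 4!·6!·0!/11! = 1/2310; Racah Σ t=3..3: t=3:−1/720 = -1/720; ⇒ 3j(5 2 3; -3 1 2)² = 8/165, sgn +1
B: Δ = 4!·6!·0!/11! = 1/2310; Racah Σ t=4..4: t=4:+1/17280 = 1/17280; ⇒ 3j(5 2 3; -5 2 3)² = 1/11, sgn +1
I_A²/I_B² = (8/165)/(1/11) = 8/15

8/15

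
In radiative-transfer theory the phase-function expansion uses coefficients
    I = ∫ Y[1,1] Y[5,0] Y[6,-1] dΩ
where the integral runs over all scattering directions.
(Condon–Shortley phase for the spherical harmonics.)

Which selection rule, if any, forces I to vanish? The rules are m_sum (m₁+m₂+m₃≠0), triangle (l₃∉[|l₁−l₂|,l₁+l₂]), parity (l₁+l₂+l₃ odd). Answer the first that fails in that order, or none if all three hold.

none

Σmᵢ = 0  ✓
l₃∈[|l₁−l₂|,l₁+l₂]=[4,6], have l₃=6  ✓
Σlᵢ = 12 ⇒ even  ✓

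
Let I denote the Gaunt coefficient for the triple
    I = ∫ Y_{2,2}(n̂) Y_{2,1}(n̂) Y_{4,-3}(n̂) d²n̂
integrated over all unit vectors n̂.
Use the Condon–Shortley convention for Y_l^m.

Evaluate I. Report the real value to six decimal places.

m-sum 0 ✓  L=8 even ✓  0≤4≤4 ✓
Π(2lᵢ+1) = 5×5×9 = 225
triangle coeff Δ(2,2,4) = 1/630
Σ_t [0,0]: t=0:+1/16 = 1/16
(3j)²=2/35 [(2 2 4; 0 0 0)], sign=+1
Σ_t [0,0]: t=0:+1/144 = 1/144
(3j)²=1/18 [(2 2 4; 2 1 -3)], sign=-1
⇒ 4πI² = 5/7
I = (-1)√(5/7/(4π)) = -0.23841361

-0.238414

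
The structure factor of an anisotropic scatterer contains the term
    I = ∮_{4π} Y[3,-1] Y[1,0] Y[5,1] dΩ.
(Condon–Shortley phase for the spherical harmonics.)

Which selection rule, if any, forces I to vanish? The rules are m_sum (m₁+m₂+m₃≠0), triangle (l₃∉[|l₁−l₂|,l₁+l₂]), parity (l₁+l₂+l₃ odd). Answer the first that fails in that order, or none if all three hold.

m₁+m₂+m₃ = -1 + 0 + 1 = 0  ✓
triangle: |3−1|=2 ≤ l₃=5 ≤ 3+1=4  ✗
parity: l₁+l₂+l₃ = 9 is odd

triangle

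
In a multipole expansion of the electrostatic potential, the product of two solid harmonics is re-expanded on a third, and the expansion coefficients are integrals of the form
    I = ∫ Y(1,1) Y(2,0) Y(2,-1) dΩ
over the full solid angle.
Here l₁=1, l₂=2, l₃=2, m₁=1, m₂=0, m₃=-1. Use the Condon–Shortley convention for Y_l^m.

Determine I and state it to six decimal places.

0.000000

L=5 odd ⇒ parity kills the (l;000) factor ⇒ I = 0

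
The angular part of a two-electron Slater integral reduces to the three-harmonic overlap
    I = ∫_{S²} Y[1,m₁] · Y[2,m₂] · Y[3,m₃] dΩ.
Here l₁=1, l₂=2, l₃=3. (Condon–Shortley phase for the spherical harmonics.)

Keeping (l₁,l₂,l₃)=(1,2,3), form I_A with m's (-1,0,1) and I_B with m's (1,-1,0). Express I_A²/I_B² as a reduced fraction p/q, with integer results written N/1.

2/1

Same 1,2,3: normalisation and zero-m 3j drop out of the ratio.
A: Δ: 0! 2! 4! / 7! → 1/105; sum: t=0:+1/8 = 1/8; 3j²(1 2 3; -1 0 1) = Δ·Π!·Σ² = 2/35  (sign +1)
B: Δ: 0! 2! 4! / 7! → 1/105; sum: t=0:+1/12 = 1/12; 3j²(1 2 3; 1 -1 0) = Δ·Π!·Σ² = 1/35  (sign -1)
I_A²/I_B² = (2/35)/(1/35) = 2/1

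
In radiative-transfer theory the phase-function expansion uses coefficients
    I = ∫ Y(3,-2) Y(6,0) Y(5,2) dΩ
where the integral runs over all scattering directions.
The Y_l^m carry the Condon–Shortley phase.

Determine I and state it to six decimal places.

Rules hold: Σm=0, L=14 even, 3≤5≤9.
N = 7·13·11 = 1001
Δ = 4!·2!·8!/15! = 1/675675
Racah Σ t=1..3: t=1:−1/8640 t=2:+1/2304 t=3:−1/8640 = 7/34560
⇒ 3j(3 6 5; 0 0 0)² = 7/429, sgn -1
Racah Σ t=3..4: t=3:−1/8640 t=4:+1/34560 = -1/11520
⇒ 3j(3 6 5; -2 0 2)² = 3/143, sgn +1
4πI² = N·(3j₀)²·(3jₘ)² = 49/143
I = -1·√(0.342657/4π) = -0.16512966

-0.165130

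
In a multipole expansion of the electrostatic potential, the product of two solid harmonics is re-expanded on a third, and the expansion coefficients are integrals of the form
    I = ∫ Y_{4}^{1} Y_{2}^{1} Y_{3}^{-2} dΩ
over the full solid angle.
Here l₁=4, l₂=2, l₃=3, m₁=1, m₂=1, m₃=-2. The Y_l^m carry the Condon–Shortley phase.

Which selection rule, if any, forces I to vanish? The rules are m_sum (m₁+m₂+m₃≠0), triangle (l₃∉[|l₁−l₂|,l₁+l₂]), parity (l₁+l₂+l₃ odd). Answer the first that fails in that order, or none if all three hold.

m₁+m₂+m₃ = 1 + 1 − 2 = 0  ✓
triangle: |4−2|=2 ≤ l₃=3 ≤ 4+2=6  ✓
parity: l₁+l₂+l₃ = 9 is odd  ✗

parity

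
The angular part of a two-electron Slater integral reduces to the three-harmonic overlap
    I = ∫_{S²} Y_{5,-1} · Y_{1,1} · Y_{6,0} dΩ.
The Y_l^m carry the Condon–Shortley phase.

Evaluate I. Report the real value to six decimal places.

m-sum 0 ✓  L=12 even ✓  4≤6≤6 ✓
Π(2lᵢ+1) = 11×3×13 = 429
triangle coeff Δ(5,1,6) = 1/858
Σ_t [0,0]: t=0:+1/14400 = 1/14400
(3j)²=6/143 [(5 1 6; 0 0 0)], sign=+1
Σ_t [0,0]: t=0:+1/34560 = 1/34560
(3j)²=5/286 [(5 1 6; -1 1 0)], sign=+1
⇒ 4πI² = 45/143
I = (+1)√(45/143/(4π)) = 0.15824621

0.158246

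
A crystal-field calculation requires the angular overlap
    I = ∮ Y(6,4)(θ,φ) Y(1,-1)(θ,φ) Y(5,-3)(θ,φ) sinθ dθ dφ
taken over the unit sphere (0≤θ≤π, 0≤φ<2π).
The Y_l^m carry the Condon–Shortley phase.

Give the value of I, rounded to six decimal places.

m-sum 0 ✓  L=12 even ✓  5≤5≤7 ✓
Π(2lᵢ+1) = 13×3×11 = 429
triangle coeff Δ(6,1,5) = 1/858
Σ_t [1,1]: t=1:−1/14400 = -1/14400
(3j)²=6/143 [(6 1 5; 0 0 0)], sign=+1
Σ_t [0,0]: t=0:+1/161280 = 1/161280
(3j)²=15/286 [(6 1 5; 4 -1 -3)], sign=+1
⇒ 4πI² = 135/143
I = (+1)√(135/143/(4π)) = 0.27409047

0.274090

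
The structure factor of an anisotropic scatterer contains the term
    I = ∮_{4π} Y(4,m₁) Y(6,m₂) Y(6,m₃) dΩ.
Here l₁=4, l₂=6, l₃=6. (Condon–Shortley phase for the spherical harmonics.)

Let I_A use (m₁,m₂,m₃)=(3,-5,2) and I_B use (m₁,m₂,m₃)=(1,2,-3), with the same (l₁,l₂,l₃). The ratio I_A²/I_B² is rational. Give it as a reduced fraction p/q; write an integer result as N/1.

Same 4,6,6: normalisation and zero-m 3j drop out of the ratio.
A: Δ: 4! 4! 8! / 17! → 1/15315300; sum: t=0:+1/725760 t=1:−1/5806080 = 1/829440; 3j²(4 6 6; 3 -5 2) = Δ·Π!·Σ² = 49/2652  (sign +1)
B: Δ: 4! 4! 8! / 17! → 1/15315300; sum: t=0:+1/5806080 t=1:−1/120960 t=2:+1/34560 t=3:−1/103680 = 13/1161216; 3j²(4 6 6; 1 2 -3) = Δ·Π!·Σ² = 65/5236  (sign -1)
I_A²/I_B² = (49/2652)/(65/5236) = 3773/2535

3773/2535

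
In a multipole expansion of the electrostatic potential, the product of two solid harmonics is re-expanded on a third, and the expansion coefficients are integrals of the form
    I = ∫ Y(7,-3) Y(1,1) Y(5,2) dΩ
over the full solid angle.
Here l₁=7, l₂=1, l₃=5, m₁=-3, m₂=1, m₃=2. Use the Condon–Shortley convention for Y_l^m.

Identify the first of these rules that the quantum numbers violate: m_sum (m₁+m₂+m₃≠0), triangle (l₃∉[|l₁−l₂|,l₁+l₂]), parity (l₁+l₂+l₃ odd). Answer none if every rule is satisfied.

triangle

m₁+m₂+m₃ = -3 + 1 + 2 = 0  ✓
triangle: |7−1|=6 ≤ l₃=5 ≤ 7+1=8  ✗
parity: l₁+l₂+l₃ = 13 is odd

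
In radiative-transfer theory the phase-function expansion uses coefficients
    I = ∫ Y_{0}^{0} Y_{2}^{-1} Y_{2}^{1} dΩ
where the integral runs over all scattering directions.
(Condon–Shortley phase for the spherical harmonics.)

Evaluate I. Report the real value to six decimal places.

m-sum 0 ✓  L=4 even ✓  2≤2≤2 ✓
Π(2lᵢ+1) = 1×5×5 = 25
triangle coeff Δ(0,2,2) = 1/5
Σ_t [0,0]: t=0:+1/4 = 1/4
(3j)²=1/5 [(0 2 2; 0 0 0)], sign=+1
Σ_t [0,0]: t=0:+1/6 = 1/6
(3j)²=1/5 [(0 2 2; 0 -1 1)], sign=-1
⇒ 4πI² = 1/1
I = (-1)√(1/1/(4π)) = -0.28209479

-0.282095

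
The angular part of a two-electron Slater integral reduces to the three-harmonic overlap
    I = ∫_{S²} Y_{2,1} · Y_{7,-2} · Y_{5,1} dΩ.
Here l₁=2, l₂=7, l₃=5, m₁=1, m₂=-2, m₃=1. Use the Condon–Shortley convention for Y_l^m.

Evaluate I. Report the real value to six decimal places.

0.232242

Rules hold: Σm=0, L=14 even, 5≤5≤9.
N = 5·15·11 = 825
Δ = 4!·0!·10!/15! = 1/15015
Racah Σ t=2..2: t=2:+1/57600 = 1/57600
⇒ 3j(2 7 5; 0 0 0)² = 21/715, sgn -1
Racah Σ t=1..1: t=1:−1/103680 = -1/103680
⇒ 3j(2 7 5; 1 -2 1)² = 4/143, sgn -1
4πI² = N·(3j₀)²·(3jₘ)² = 1260/1859
I = +1·√(0.677784/4π) = 0.23224194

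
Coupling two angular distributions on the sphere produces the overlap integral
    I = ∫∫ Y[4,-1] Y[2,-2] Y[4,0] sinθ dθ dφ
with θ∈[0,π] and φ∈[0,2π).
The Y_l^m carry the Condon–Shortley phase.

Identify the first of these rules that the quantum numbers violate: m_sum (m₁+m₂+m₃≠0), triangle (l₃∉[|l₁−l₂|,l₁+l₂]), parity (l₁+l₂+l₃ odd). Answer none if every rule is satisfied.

m₁+m₂+m₃ = -1 − 2 + 0 = -3  ✗
triangle: |4−2|=2 ≤ l₃=4 ≤ 4+2=6
parity: l₁+l₂+l₃ = 10 is even

m_sum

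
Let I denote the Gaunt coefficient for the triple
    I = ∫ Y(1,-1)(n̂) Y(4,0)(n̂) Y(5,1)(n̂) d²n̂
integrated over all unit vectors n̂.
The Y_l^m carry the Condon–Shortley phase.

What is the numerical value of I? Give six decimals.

-0.190188

m-sum 0 ✓  L=10 even ✓  3≤5≤5 ✓
Π(2lᵢ+1) = 3×9×11 = 297
triangle coeff Δ(1,4,5) = 1/495
Σ_t [0,0]: t=0:+1/576 = 1/576
(3j)²=5/99 [(1 4 5; 0 0 0)], sign=-1
Σ_t [0,0]: t=0:+1/1152 = 1/1152
(3j)²=1/33 [(1 4 5; -1 0 1)], sign=+1
⇒ 4πI² = 5/11
I = (-1)√(5/11/(4π)) = -0.19018827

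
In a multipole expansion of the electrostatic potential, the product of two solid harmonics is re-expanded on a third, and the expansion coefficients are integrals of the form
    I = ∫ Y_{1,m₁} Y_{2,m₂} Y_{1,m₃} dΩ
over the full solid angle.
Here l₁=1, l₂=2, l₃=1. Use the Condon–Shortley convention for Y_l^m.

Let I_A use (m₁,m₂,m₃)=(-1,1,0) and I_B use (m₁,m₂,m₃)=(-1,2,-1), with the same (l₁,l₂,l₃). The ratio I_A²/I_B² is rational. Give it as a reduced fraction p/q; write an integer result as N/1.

1/2

l's match ⇒ only the (l;m) 3-j factors differ between A and B.
A: triangle coeff Δ(1,2,1) = 1/30; Σ_t [2,2]: t=2:+1/2 = 1/2; (3j)²=1/10 [(1 2 1; -1 1 0)], sign=-1
B: triangle coeff Δ(1,2,1) = 1/30; Σ_t [2,2]: t=2:+1/4 = 1/4; (3j)²=1/5 [(1 2 1; -1 2 -1)], sign=+1
I_A²/I_B² = (1/10)/(1/5) = 1/2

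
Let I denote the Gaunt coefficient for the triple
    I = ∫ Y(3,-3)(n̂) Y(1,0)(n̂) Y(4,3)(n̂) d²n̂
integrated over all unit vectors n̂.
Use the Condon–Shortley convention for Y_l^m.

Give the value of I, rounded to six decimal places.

m-sum 0 ✓  L=8 even ✓  2≤4≤4 ✓
Π(2lᵢ+1) = 7×3×9 = 189
triangle coeff Δ(3,1,4) = 1/252
Σ_t [0,0]: t=0:+1/36 = 1/36
(3j)²=4/63 [(3 1 4; 0 0 0)], sign=+1
Σ_t [0,0]: t=0:+1/720 = 1/720
(3j)²=1/36 [(3 1 4; -3 0 3)], sign=-1
⇒ 4πI² = 1/3
I = (-1)√(1/3/(4π)) = -0.16286750

-0.162868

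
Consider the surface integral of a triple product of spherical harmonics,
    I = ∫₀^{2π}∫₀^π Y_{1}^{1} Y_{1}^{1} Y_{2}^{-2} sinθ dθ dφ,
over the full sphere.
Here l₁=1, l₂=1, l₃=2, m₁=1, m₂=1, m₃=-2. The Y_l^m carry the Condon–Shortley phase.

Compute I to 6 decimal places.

0.309019

m-sum 0 ✓  L=4 even ✓  0≤2≤2 ✓
Π(2lᵢ+1) = 3×3×5 = 45
triangle coeff Δ(1,1,2) = 1/30
Σ_t [0,0]: t=0:+1/1 = 1/1
(3j)²=2/15 [(1 1 2; 0 0 0)], sign=+1
Σ_t [0,0]: t=0:+1/4 = 1/4
(3j)²=1/5 [(1 1 2; 1 1 -2)], sign=+1
⇒ 4πI² = 6/5
I = (+1)√(6/5/(4π)) = 0.30901936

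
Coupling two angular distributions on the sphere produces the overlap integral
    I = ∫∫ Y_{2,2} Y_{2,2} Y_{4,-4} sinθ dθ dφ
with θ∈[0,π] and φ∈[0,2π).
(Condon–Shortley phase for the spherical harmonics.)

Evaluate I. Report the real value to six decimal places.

0.337168

m-sum 0 ✓  L=8 even ✓  0≤4≤4 ✓
Π(2lᵢ+1) = 5×5×9 = 225
triangle coeff Δ(2,2,4) = 1/630
Σ_t [0,0]: t=0:+1/16 = 1/16
(3j)²=2/35 [(2 2 4; 0 0 0)], sign=+1
Σ_t [0,0]: t=0:+1/576 = 1/576
(3j)²=1/9 [(2 2 4; 2 2 -4)], sign=+1
⇒ 4πI² = 10/7
I = (+1)√(10/7/(4π)) = 0.33716777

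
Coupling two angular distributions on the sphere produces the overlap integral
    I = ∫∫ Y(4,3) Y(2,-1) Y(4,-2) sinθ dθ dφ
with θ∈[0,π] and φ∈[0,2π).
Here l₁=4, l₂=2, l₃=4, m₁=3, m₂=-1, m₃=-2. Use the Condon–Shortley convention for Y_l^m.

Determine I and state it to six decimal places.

-0.187702

Rules hold: Σm=0, L=10 even, 2≤4≤6.
N = 9·5·9 = 405
Δ = 2!·6!·2!/11! = 1/13860
Racah Σ t=0..2: t=0:+1/192 t=1:−1/36 t=2:+1/192 = -5/288
⇒ 3j(4 2 4; 0 0 0)² = 20/693, sgn -1
Racah Σ t=0..1: t=0:+1/240 t=1:−1/1440 = 1/288
⇒ 3j(4 2 4; 3 -1 -2)² = 5/132, sgn +1
4πI² = N·(3j₀)²·(3jₘ)² = 375/847
I = -1·√(0.442739/4π) = -0.18770204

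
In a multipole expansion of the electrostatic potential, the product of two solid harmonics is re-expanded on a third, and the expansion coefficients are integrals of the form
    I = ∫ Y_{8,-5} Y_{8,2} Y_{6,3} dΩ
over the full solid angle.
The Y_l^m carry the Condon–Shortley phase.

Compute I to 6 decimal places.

0.069375

m-sum 0 ✓  L=22 even ✓  0≤6≤16 ✓
Π(2lᵢ+1) = 17×17×13 = 3757
triangle coeff Δ(8,8,6) = 1/13742520792
Σ_t [2,8]: t=2:+1/41803776000 t=3:−1/435456000 t=4:+1/39813120 t=5:−1/18662400 t=6:+1/39813120 t=7:−1/435456000 t=8:+1/41803776000 = -11/1393459200
(3j)²=600/96577 [(8 8 6; 0 0 0)], sign=-1
Σ_t [7,10]: t=7:−1/783820800 t=8:+1/464486400 t=9:−1/2090188800 t=10:+1/94058496000 = 11/26873856000
(3j)²=77/29716 [(8 8 6; -5 2 3)], sign=-1
⇒ 4πI² = 11550/190969
I = (+1)√(11550/190969/(4π)) = 0.06937526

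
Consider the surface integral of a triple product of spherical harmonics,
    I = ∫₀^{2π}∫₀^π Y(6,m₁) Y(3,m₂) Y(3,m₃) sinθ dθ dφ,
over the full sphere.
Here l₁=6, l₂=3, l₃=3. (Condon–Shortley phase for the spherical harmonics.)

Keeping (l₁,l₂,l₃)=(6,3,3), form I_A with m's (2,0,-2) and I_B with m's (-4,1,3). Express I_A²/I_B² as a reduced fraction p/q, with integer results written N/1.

Same 6,3,3: normalisation and zero-m 3j drop out of the ratio.
A: Δ: 6! 6! 0! / 13! → 1/12012; sum: t=3:−1/4320 = -1/4320; 3j²(6 3 3; 2 0 -2) = Δ·Π!·Σ² = 8/429  (sign +1)
B: Δ: 6! 6! 0! / 13! → 1/12012; sum: t=4:+1/34560 = 1/34560; 3j²(6 3 3; -4 1 3) = Δ·Π!·Σ² = 5/286  (sign +1)
I_A²/I_B² = (8/429)/(5/286) = 16/15

16/15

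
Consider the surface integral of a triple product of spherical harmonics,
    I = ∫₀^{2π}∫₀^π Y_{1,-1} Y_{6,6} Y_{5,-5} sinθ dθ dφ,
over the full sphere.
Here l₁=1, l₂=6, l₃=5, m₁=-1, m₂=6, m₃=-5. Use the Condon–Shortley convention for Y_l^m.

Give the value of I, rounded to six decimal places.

0.331940

Rules hold: Σm=0, L=12 even, 5≤5≤7.
N = 3·13·11 = 429
Δ = 2!·0!·10!/13! = 1/858
Racah Σ t=1..1: t=1:−1/14400 = -1/14400
⇒ 3j(1 6 5; 0 0 0)² = 6/143, sgn +1
Racah Σ t=2..2: t=2:+1/7257600 = 1/7257600
⇒ 3j(1 6 5; -1 6 -5)² = 1/13, sgn +1
4πI² = N·(3j₀)²·(3jₘ)² = 18/13
I = +1·√(1.38462/4π) = 0.33194004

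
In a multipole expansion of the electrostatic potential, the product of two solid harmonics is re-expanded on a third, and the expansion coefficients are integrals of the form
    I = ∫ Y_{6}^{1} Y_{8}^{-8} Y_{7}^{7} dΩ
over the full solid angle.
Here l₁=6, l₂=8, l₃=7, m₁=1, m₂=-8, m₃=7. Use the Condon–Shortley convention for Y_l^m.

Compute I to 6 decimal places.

L=21 odd ⇒ parity kills the (l;000) factor ⇒ I = 0

0.000000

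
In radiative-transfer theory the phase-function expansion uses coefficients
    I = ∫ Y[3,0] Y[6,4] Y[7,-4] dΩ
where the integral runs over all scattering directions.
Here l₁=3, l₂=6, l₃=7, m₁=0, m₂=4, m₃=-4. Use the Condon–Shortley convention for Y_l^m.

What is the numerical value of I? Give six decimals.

-0.078810

Checks pass: Σm=0; 16 even; l₃=7∈[3,9].
(2·3+1)(2·6+1)(2·7+1) = 1365
Δ: 2! 4! 10! / 17! → 1/2042040
sum: t=0:+1/207360 t=1:−1/57600 t=2:+1/207360 = -1/129600
3j²(3 6 7; 0 0 0) = Δ·Π!·Σ² = 168/12155  (sign +1)
sum: t=0:+1/43545600 t=1:−1/1451520 t=2:+1/967680 = 1/2721600
3j²(3 6 7; 0 4 -4) = Δ·Π!·Σ² = 32/7735  (sign -1)
combine: 4πI² = 1365·168/12155·32/7735 = 16128/206635
take √, sign -1: I = -0.07881037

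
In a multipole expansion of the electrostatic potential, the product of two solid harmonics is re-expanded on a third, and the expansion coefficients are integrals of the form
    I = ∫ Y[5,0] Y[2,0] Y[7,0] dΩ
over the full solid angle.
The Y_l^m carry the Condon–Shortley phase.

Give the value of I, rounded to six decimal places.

0.237977

m-sum 0 ✓  L=14 even ✓  3≤7≤7 ✓
Π(2lᵢ+1) = 11×5×15 = 825
triangle coeff Δ(5,2,7) = 1/15015
Σ_t [0,0]: t=0:+1/57600 = 1/57600
(3j)²=21/715 [(5 2 7; 0 0 0)], sign=-1
(m-triple is (0,0,0) — same symbol as above.)
⇒ 4πI² = 1323/1859
I = (+1)√(1323/1859/(4π)) = 0.23797717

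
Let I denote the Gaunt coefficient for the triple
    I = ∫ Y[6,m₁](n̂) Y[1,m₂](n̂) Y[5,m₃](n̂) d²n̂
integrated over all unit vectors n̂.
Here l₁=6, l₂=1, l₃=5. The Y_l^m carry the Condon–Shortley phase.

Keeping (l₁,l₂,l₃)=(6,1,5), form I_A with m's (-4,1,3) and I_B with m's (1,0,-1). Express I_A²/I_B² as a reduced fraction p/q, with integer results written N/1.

9/7

l's match ⇒ only the (l;m) 3-j factors differ between A and B.
A: triangle coeff Δ(6,1,5) = 1/858; Σ_t [2,2]: t=2:+1/161280 = 1/161280; (3j)²=15/286 [(6 1 5; -4 1 3)], sign=+1
B: triangle coeff Δ(6,1,5) = 1/858; Σ_t [1,1]: t=1:−1/17280 = -1/17280; (3j)²=35/858 [(6 1 5; 1 0 -1)], sign=-1
I_A²/I_B² = (15/286)/(35/858) = 9/7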